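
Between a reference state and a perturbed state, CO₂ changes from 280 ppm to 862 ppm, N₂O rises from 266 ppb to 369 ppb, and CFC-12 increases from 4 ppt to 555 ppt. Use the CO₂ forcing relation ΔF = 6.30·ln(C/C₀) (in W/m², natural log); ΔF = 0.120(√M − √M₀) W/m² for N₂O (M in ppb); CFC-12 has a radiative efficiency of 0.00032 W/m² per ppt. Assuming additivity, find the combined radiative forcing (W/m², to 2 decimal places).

CO₂: 6.30 × ln(862/280) = 6.30 × ln(3.07857) = 6.30 × 1.12447 = 7.0842 W/m².
N₂O: 0.120 × (√369 − √266) = 0.120 × (19.2094 − 16.3095) = 0.120 × 2.8999 = 0.3480 W/m².
CFC-12: ΔF = 0.00032 × (555 − 4) = 0.00032 × 551 = 0.1763 W/m².
Total ΔF = 7.0842 + 0.3480 + 0.1763 = 7.6085 W/m².

ΔF = 7.61 W/m²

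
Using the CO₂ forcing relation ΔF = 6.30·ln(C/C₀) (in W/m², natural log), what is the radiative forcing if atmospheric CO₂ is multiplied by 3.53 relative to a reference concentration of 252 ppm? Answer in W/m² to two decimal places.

Because the forcing depends only on the ratio C/C₀, the initial concentration does not enter.
ΔF = 6.30 × ln(3.53) = 6.30 × 1.26130 = 7.9462 W/m².

ΔF = 7.95 W/m²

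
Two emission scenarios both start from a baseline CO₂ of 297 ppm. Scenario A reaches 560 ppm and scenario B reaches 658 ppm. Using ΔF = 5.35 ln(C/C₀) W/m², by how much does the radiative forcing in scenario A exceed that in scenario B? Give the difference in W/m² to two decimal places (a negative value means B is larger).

ΔF_A = 5.35 ln(560/297) = 5.35 × 0.63420 = 3.3930 W/m².
ΔF_B = 5.35 ln(658/297) = 5.35 × 0.79547 = 4.2558 W/m².
Difference: 3.3930 − 4.2558 = -0.8628 W/m².
(Equivalently, ΔF_A − ΔF_B = 5.35 ln(560/658) = 5.35 × -0.16127 = -0.8628 W/m².)

ΔF_A − ΔF_B = -0.86 W/m²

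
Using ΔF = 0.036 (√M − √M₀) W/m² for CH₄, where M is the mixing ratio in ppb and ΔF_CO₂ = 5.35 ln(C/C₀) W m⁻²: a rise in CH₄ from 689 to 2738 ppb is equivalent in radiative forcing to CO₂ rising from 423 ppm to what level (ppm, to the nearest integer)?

C ≈ 504 ppm

CH₄ forcing: 0.036 × (√2738 − √689) = 0.036 × (52.3259 − 26.2488) = 0.036 × 26.0771 = 0.93878 W/m².
Set 5.35 ln(C/423) = 0.93878: ln(C/423) = 0.93878/5.35 = 0.17547, so C = 423 × e^0.17547 = 423 × 1.19181 = 504.14 ppm.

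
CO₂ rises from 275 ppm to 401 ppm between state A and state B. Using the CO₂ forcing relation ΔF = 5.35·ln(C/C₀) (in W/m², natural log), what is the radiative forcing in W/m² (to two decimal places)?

ΔF = 2.02 W/m²

CO₂ absorption bands are partially saturated, so forcing scales with the logarithm of the concentration ratio.
CO₂: 5.35 × ln(401/275) = 5.35 × ln(1.45818) = 5.35 × 0.37719 = 2.0180 W/m².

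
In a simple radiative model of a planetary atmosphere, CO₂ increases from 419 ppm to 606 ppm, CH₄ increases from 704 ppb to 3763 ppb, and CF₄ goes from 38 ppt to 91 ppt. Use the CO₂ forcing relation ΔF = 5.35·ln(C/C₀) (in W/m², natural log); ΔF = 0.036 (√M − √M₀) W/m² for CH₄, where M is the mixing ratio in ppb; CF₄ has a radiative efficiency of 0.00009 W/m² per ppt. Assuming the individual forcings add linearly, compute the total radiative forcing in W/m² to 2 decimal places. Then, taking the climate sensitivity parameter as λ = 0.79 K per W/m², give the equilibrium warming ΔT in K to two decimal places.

CO₂: 5.35 × ln(606/419) = 5.35 × ln(1.44630) = 5.35 × 0.36901 = 1.9742 W/m².
CH₄: 0.036 × (√3763 − √704) = 0.036 × (61.3433 − 26.5330) = 0.036 × 34.8103 = 1.2532 W/m².
CF₄: ΔF = 0.00009 × (91 − 38) = 0.00009 × 53 = 0.0048 W/m².
Total ΔF = 1.9742 + 1.2532 + 0.0048 = 3.2322 W/m².
ΔT = λ ΔF = 0.79 × 3.23 = 2.5517 K.

ΔF = 3.23 W/m²; ΔT = 2.55 K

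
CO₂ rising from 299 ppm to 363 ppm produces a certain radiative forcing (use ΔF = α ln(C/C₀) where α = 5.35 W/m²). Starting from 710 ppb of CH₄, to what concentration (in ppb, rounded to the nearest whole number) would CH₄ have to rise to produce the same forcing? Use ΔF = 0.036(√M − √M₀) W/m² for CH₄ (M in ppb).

M ≈ 3077 ppb

CO₂ forcing: 5.35 × ln(363/299) = 5.35 × 0.193959 = 1.03768 W/m².
Set 0.036(√M − √710) = 1.03768: √M = 1.03768/0.036 + √710 = 28.8244 + 26.6458 = 55.4702.
M = (55.4702)² = 3076.94 ppb.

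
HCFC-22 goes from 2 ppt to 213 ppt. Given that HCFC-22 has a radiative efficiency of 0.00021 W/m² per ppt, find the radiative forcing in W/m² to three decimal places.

HCFC-22: ΔF = 0.00021 × (213 − 2) = 0.00021 × 211 = 0.0443 W/m².

ΔF = 0.044 W/m²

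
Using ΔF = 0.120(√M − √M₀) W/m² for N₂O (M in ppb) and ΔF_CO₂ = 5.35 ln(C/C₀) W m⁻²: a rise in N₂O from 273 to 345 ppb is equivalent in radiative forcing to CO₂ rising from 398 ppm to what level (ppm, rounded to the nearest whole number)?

C ≈ 417 ppm

N₂O forcing: 0.120 × (√345 − √273) = 0.120 × (18.5742 − 16.5227) = 0.120 × 2.0515 = 0.24618 W/m².
Set 5.35 ln(C/398) = 0.24618: ln(C/398) = 0.24618/5.35 = 0.04601, so C = 398 × e^0.04601 = 398 × 1.04708 = 416.74 ppm.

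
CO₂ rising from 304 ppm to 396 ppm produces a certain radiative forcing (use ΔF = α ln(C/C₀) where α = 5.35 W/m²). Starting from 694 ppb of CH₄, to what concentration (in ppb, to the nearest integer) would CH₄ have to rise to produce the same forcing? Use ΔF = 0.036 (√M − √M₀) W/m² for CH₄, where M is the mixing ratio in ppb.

CO₂ forcing: 5.35 × ln(396/304) = 5.35 × 0.264387 = 1.41447 W/m².
Set 0.036(√M − √694) = 1.41447: √M = 1.41447/0.036 + √694 = 39.2908 + 26.3439 = 65.6347.
M = (65.6347)² = 4307.91 ppb.

M ≈ 4308 ppb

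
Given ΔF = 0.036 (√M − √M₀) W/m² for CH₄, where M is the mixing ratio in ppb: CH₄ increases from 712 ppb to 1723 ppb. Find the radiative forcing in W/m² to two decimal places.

ΔF = 0.53 W/m²

CH₄: 0.036 × (√1723 − √712) = 0.036 × (41.5090 − 26.6833) = 0.036 × 14.8257 = 0.5337 W/m².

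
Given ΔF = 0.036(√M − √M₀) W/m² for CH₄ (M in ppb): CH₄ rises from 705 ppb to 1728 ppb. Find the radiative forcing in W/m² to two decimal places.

CH₄: 0.036 × (√1728 − √705) = 0.036 × (41.5692 − 26.5518) = 0.036 × 15.0174 = 0.5406 W/m².

ΔF = 0.54 W/m²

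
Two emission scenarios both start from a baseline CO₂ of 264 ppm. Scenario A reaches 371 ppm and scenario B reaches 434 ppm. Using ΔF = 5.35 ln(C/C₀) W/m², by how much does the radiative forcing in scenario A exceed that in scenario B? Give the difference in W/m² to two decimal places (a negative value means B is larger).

ΔF_A = 5.35 ln(371/264) = 5.35 × 0.34025 = 1.8203 W/m².
ΔF_B = 5.35 ln(434/264) = 5.35 × 0.49710 = 2.6595 W/m².
Difference: 1.8203 − 2.6595 = -0.8392 W/m².

ΔF_A − ΔF_B = -0.84 W/m²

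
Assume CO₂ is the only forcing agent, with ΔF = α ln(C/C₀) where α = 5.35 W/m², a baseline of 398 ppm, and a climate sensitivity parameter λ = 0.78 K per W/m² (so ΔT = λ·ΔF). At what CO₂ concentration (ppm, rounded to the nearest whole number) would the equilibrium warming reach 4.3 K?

C ≈ 1115 ppm

Required forcing: ΔF = ΔT/λ = 4.3/0.78 = 5.5128 W/m².
Then ln(C/398) = ΔF/5.35 = 5.5128/5.35 = 1.03043.
So C = 398 × e^1.03043 = 398 × 2.80227 = 1115.30 ppm.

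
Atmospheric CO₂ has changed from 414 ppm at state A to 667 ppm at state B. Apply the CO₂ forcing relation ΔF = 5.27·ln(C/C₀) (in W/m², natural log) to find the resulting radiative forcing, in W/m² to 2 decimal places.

CO₂ absorption bands are partially saturated, so forcing scales with the logarithm of the concentration ratio.
CO₂: 5.27 × ln(667/414) = 5.27 × ln(1.61111) = 5.27 × 0.47692 = 2.5134 W/m².

ΔF = 2.51 W/m²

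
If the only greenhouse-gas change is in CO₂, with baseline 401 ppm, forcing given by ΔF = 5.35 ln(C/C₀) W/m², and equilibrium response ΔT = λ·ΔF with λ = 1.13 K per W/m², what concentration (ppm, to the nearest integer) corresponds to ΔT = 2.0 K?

Required forcing: ΔF = ΔT/λ = 2.0/1.13 = 1.7699 W/m².
Then ln(C/401) = ΔF/5.35 = 1.7699/5.35 = 0.33082.
So C = 401 × e^0.33082 = 401 × 1.39211 = 558.24 ppm.

C ≈ 558 ppm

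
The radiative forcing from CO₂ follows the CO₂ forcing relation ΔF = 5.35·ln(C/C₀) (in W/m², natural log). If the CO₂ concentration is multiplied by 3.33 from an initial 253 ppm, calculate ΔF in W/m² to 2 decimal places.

ΔF = 6.44 W/m²

Because the forcing depends only on the ratio C/C₀, the initial concentration does not enter.
ΔF = 5.35 × ln(3.33) = 5.35 × 1.20297 = 6.4359 W/m².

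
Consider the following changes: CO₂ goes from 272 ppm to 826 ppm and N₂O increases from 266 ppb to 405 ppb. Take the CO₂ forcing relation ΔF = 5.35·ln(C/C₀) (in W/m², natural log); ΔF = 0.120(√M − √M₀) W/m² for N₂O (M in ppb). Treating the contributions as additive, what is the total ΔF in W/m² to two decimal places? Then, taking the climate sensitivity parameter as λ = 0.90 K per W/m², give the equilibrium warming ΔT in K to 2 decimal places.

CO₂: 5.35 × ln(826/272) = 5.35 × ln(3.03676) = 5.35 × 1.11079 = 5.9427 W/m².
N₂O: 0.120 × (√405 − √266) = 0.120 × (20.1246 − 16.3095) = 0.120 × 3.8151 = 0.4578 W/m².
Total ΔF = 5.9427 + 0.4578 = 6.4005 W/m².
ΔT = λ ΔF = 0.90 × 6.40 = 5.7600 K.

ΔF = 6.40 W/m²; ΔT = 5.76 K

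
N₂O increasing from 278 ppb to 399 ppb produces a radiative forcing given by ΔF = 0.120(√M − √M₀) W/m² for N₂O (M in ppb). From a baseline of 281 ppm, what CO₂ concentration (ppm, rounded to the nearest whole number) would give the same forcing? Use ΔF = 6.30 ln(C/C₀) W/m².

C ≈ 299 ppm

N₂O forcing: 0.120 × (√399 − √278) = 0.120 × (19.9750 − 16.6733) = 0.120 × 3.3017 = 0.39620 W/m².
Set 6.30 ln(C/281) = 0.39620: ln(C/281) = 0.39620/6.30 = 0.06289, so C = 281 × e^0.06289 = 281 × 1.06491 = 299.24 ppm.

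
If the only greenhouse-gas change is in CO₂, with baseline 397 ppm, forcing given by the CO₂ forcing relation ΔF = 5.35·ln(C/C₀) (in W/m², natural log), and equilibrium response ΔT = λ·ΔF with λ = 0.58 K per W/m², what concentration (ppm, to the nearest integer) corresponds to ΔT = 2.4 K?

Required forcing: ΔF = ΔT/λ = 2.4/0.58 = 4.1379 W/m².
Then ln(C/397) = ΔF/5.35 = 4.1379/5.35 = 0.77344.
So C = 397 × e^0.77344 = 397 × 2.16721 = 860.38 ppm.

C ≈ 860 ppm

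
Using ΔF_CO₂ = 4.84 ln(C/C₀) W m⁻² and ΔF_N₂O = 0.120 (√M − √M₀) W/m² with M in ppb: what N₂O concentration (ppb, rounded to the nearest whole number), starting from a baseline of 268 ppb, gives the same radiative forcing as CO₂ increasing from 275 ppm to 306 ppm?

CO₂ forcing: 4.84 × ln(306/275) = 4.84 × 0.106814 = 0.51698 W/m².
Set 0.120(√M − √268) = 0.51698: √M = 0.51698/0.120 + √268 = 4.3082 + 16.3707 = 20.6789.
M = (20.6789)² = 427.62 ppb.

M ≈ 428 ppb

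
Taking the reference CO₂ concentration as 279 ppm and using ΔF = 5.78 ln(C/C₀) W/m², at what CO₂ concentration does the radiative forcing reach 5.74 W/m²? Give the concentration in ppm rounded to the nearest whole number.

C ≈ 753 ppm

Set 5.78 ln(C/279) = 5.74, so ln(C/279) = 5.74/5.78 = 0.99308.
Then C/279 = e^0.99308 = 2.69954, giving C = 279 × 2.69954 = 753.17 ppm.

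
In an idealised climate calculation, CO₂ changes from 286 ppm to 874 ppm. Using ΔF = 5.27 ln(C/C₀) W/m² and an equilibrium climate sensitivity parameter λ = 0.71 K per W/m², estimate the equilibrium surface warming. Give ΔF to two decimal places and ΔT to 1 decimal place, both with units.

ΔF = 5.89 W/m²; ΔT = 4.2 K

CO₂: 5.27 × ln(874/286) = 5.27 × ln(3.05594) = 5.27 × 1.11709 = 5.8871 W/m².
ΔT = λ ΔF = 0.71 × 5.89 = 4.1819 K.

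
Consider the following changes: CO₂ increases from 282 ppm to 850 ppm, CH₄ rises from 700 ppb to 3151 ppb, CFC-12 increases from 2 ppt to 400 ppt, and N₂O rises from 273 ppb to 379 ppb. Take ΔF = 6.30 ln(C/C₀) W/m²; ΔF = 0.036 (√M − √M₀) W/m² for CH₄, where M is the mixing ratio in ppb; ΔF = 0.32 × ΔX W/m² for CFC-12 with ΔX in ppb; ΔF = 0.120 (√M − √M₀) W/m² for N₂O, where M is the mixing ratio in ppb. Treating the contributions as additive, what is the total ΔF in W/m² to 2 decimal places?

ΔF = 8.50 W/m²

CO₂: 6.30 × ln(850/282) = 6.30 × ln(3.01418) = 6.30 × 1.10333 = 6.9510 W/m².
CH₄: 0.036 × (√3151 − √700) = 0.036 × (56.1338 − 26.4575) = 0.036 × 29.6763 = 1.0683 W/m².
CFC-12: Δ = 400 − 2 = 398 ppt = 0.398 ppb; ΔF = 0.32 × 0.398 = 0.1274 W/m².
N₂O: 0.120 × (√379 − √273) = 0.120 × (19.4679 − 16.5227) = 0.120 × 2.9452 = 0.3534 W/m².
Total ΔF = 6.9510 + 1.0683 + 0.1274 + 0.3534 = 8.5001 W/m².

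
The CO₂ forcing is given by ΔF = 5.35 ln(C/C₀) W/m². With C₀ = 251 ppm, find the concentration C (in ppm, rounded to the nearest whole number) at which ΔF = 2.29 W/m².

C ≈ 385 ppm

Set 5.35 ln(C/251) = 2.29, so ln(C/251) = 2.29/5.35 = 0.42804.
Then C/251 = e^0.42804 = 1.53425, giving C = 251 × 1.53425 = 385.10 ppm.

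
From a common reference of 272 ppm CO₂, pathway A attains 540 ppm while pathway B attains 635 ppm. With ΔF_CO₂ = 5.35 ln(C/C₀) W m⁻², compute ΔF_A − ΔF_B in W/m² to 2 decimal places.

ΔF_A = 5.35 ln(540/272) = 5.35 × 0.68577 = 3.6689 W/m².
ΔF_B = 5.35 ln(635/272) = 5.35 × 0.84782 = 4.5358 W/m².
Difference: 3.6689 − 4.5358 = -0.8669 W/m².

ΔF_A − ΔF_B = -0.87 W/m²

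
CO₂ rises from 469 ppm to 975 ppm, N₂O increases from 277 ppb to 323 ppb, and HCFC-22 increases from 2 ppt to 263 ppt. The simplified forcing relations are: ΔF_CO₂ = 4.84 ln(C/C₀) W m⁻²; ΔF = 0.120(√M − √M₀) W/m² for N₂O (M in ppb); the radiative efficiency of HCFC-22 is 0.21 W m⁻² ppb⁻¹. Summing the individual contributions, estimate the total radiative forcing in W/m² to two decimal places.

CO₂: 4.84 × ln(975/469) = 4.84 × ln(2.07889) = 4.84 × 0.73183 = 3.5421 W/m².
N₂O: 0.120 × (√323 − √277) = 0.120 × (17.9722 − 16.6433) = 0.120 × 1.3289 = 0.1595 W/m².
HCFC-22: Δ = 263 − 2 = 261 ppt = 0.261 ppb; ΔF = 0.21 × 0.261 = 0.0548 W/m².
Total ΔF = 3.5421 + 0.1595 + 0.0548 = 3.7564 W/m².

ΔF = 3.76 W/m²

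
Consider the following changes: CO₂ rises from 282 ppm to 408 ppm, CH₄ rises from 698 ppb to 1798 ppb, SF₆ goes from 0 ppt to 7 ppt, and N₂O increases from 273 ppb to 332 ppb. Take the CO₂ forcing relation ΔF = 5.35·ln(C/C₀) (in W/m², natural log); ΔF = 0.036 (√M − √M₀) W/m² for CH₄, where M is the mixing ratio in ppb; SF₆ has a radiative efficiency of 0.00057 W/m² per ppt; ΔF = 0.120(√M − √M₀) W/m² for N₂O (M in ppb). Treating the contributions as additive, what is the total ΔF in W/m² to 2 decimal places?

CO₂: 5.35 × ln(408/282) = 5.35 × ln(1.44681) = 5.35 × 0.36936 = 1.9761 W/m².
CH₄: 0.036 × (√1798 − √698) = 0.036 × (42.4028 − 26.4197) = 0.036 × 15.9831 = 0.5754 W/m².
SF₆: ΔF = 0.00057 × (7 − 0) = 0.00057 × 7 = 0.0040 W/m².
N₂O: 0.120 × (√332 − √273) = 0.120 × (18.2209 − 16.5227) = 0.120 × 1.6982 = 0.2038 W/m².
Total ΔF = 1.9761 + 0.5754 + 0.0040 + 0.2038 = 2.7593 W/m².

ΔF = 2.76 W/m²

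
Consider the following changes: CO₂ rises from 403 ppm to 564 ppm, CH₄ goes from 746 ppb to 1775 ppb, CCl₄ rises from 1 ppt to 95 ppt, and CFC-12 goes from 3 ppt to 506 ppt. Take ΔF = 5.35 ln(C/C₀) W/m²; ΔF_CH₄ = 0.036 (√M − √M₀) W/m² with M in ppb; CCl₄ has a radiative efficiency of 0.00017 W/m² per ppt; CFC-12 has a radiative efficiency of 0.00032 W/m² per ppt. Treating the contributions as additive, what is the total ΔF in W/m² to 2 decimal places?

CO₂: 5.35 × ln(564/403) = 5.35 × ln(1.39950) = 5.35 × 0.33612 = 1.7982 W/m².
CH₄: 0.036 × (√1775 − √746) = 0.036 × (42.1307 − 27.3130) = 0.036 × 14.8177 = 0.5334 W/m².
CCl₄: ΔF = 0.00017 × (95 − 1) = 0.00017 × 94 = 0.0160 W/m².
CFC-12: ΔF = 0.00032 × (506 − 3) = 0.00032 × 503 = 0.1610 W/m².
Total ΔF = 1.7982 + 0.5334 + 0.0160 + 0.1610 = 2.5086 W/m².

ΔF = 2.51 W/m²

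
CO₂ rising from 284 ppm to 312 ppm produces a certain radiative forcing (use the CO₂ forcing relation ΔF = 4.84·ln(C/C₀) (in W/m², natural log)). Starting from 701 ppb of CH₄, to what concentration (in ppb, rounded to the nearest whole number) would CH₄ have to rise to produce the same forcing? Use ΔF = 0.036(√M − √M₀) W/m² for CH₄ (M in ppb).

CO₂ forcing: 4.84 × ln(312/284) = 4.84 × 0.094029 = 0.45510 W/m².
Set 0.036(√M − √701) = 0.45510: √M = 0.45510/0.036 + √701 = 12.6417 + 26.4764 = 39.1181.
M = (39.1181)² = 1530.23 ppb.

M ≈ 1530 ppb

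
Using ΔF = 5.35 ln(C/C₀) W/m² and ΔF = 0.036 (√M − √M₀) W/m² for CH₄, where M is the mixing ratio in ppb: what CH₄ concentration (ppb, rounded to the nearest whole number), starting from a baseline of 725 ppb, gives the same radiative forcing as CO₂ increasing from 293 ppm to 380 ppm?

CO₂ forcing: 5.35 × ln(380/293) = 5.35 × 0.259999 = 1.39099 W/m².
Set 0.036(√M − √725) = 1.39099: √M = 1.39099/0.036 + √725 = 38.6386 + 26.9258 = 65.5644.
M = (65.5644)² = 4298.69 ppb.

M ≈ 4299 ppb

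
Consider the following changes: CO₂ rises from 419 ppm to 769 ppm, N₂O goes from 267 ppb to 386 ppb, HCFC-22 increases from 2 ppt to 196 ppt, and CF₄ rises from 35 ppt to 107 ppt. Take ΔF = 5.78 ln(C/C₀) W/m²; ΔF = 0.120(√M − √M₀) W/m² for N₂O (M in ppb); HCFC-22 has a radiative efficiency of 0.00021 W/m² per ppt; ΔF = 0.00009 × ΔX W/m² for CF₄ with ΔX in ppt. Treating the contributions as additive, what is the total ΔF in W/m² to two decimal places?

ΔF = 3.95 W/m²

CO₂: 5.78 × ln(769/419) = 5.78 × ln(1.83532) = 5.78 × 0.60722 = 3.5097 W/m².
N₂O: 0.120 × (√386 − √267) = 0.120 × (19.6469 − 16.3401) = 0.120 × 3.3068 = 0.3968 W/m².
HCFC-22: ΔF = 0.00021 × (196 − 2) = 0.00021 × 194 = 0.0407 W/m².
CF₄: ΔF = 0.00009 × (107 − 35) = 0.00009 × 72 = 0.0065 W/m².
Total ΔF = 3.5097 + 0.3968 + 0.0407 + 0.0065 = 3.9537 W/m².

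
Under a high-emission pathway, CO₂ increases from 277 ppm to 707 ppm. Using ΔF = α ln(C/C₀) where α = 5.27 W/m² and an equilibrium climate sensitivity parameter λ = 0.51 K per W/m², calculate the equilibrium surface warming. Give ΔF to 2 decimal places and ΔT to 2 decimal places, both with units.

ΔF = 4.94 W/m²; ΔT = 2.52 K

CO₂: 5.27 × ln(707/277) = 5.27 × ln(2.55235) = 5.27 × 0.93701 = 4.9380 W/m².
ΔT = λ ΔF = 0.51 × 4.94 = 2.5194 K.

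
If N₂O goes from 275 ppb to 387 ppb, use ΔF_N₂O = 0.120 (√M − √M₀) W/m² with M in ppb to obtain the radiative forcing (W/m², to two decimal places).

ΔF = 0.37 W/m²

N₂O: 0.120 × (√387 − √275) = 0.120 × (19.6723 − 16.5831) = 0.120 × 3.0892 = 0.3707 W/m².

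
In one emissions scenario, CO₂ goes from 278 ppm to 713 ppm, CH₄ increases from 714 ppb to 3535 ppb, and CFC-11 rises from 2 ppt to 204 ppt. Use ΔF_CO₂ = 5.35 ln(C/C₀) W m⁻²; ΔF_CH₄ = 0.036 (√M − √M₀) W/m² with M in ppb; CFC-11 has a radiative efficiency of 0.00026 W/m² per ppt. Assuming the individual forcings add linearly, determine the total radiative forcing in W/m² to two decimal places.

CO₂: 5.35 × ln(713/278) = 5.35 × ln(2.56475) = 5.35 × 0.94186 = 5.0390 W/m².
CH₄: 0.036 × (√3535 − √714) = 0.036 × (59.4559 − 26.7208) = 0.036 × 32.7351 = 1.1785 W/m².
CFC-11: ΔF = 0.00026 × (204 − 2) = 0.00026 × 202 = 0.0525 W/m².
Total ΔF = 5.0390 + 1.1785 + 0.0525 = 6.2700 W/m².

ΔF = 6.27 W/m²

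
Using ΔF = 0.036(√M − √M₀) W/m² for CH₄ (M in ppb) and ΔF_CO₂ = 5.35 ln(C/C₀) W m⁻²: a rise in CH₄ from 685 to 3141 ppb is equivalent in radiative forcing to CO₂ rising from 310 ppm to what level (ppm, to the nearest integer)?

C ≈ 379 ppm

CH₄ forcing: 0.036 × (√3141 − √685) = 0.036 × (56.0446 − 26.1725) = 0.036 × 29.8721 = 1.07540 W/m².
Set 5.35 ln(C/310) = 1.07540: ln(C/310) = 1.07540/5.35 = 0.20101, so C = 310 × e^0.20101 = 310 × 1.22264 = 379.02 ppm.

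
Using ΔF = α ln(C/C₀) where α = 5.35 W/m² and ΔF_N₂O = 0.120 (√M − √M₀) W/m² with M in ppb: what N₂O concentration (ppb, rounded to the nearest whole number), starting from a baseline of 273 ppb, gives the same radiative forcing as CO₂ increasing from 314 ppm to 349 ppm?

CO₂ forcing: 5.35 × ln(349/314) = 5.35 × 0.105679 = 0.56538 W/m².
Set 0.120(√M − √273) = 0.56538: √M = 0.56538/0.120 + √273 = 4.7115 + 16.5227 = 21.2342.
M = (21.2342)² = 450.89 ppb.

M ≈ 451 ppb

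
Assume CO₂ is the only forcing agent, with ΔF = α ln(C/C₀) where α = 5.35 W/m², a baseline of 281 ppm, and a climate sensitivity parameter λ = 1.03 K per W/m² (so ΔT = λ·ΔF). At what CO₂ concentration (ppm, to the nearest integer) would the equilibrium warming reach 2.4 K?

C ≈ 434 ppm

Required forcing: ΔF = ΔT/λ = 2.4/1.03 = 2.3301 W/m².
Then ln(C/281) = ΔF/5.35 = 2.3301/5.35 = 0.43553.
So C = 281 × e^0.43553 = 281 × 1.54578 = 434.36 ppm.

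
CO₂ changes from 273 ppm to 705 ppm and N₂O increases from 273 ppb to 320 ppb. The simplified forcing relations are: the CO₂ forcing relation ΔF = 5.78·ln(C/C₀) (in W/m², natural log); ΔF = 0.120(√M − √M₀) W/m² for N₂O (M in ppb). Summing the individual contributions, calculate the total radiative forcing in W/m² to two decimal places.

CO₂: 5.78 × ln(705/273) = 5.78 × ln(2.58242) = 5.78 × 0.94873 = 5.4837 W/m².
N₂O: 0.120 × (√320 − √273) = 0.120 × (17.8885 − 16.5227) = 0.120 × 1.3658 = 0.1639 W/m².
Total ΔF = 5.4837 + 0.1639 = 5.6476 W/m².

ΔF = 5.65 W/m²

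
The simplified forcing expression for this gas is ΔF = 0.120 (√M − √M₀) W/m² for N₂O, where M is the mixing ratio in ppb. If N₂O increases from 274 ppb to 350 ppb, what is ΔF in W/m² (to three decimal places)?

ΔF = 0.259 W/m²

N₂O: 0.120 × (√350 − √274) = 0.120 × (18.7083 − 16.5529) = 0.120 × 2.1554 = 0.2586 W/m².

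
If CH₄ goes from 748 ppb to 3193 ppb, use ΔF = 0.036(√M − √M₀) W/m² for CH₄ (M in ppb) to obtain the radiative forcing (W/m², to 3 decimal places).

ΔF = 1.050 W/m²

CH₄: 0.036 × (√3193 − √748) = 0.036 × (56.5066 − 27.3496) = 0.036 × 29.1570 = 1.0497 W/m².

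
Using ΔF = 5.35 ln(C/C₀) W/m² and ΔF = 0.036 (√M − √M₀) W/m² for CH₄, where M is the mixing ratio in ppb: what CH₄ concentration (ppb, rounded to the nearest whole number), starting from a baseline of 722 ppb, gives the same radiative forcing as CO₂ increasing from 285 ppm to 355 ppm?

CO₂ forcing: 5.35 × ln(355/285) = 5.35 × 0.219629 = 1.17502 W/m².
Set 0.036(√M − √722) = 1.17502: √M = 1.17502/0.036 + √722 = 32.6394 + 26.8701 = 59.5095.
M = (59.5095)² = 3541.38 ppb.

M ≈ 3541 ppb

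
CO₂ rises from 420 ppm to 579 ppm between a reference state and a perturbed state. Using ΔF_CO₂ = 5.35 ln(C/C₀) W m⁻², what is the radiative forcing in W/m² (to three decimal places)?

CO₂: 5.35 × ln(579/420) = 5.35 × ln(1.37857) = 5.35 × 0.32105 = 1.7176 W/m².

ΔF = 1.718 W/m²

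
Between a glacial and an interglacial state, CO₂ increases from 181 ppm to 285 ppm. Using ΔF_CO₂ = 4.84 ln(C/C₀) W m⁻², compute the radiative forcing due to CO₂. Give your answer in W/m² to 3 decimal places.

CO₂: 4.84 × ln(285/181) = 4.84 × ln(1.57459) = 4.84 × 0.45399 = 2.1973 W/m².

ΔF = 2.197 W/m²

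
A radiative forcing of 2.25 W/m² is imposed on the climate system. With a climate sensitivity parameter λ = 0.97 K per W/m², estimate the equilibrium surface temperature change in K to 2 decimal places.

ΔT = 2.18 K

ΔT = λ ΔF = 0.97 × 2.25 = 2.1825 K.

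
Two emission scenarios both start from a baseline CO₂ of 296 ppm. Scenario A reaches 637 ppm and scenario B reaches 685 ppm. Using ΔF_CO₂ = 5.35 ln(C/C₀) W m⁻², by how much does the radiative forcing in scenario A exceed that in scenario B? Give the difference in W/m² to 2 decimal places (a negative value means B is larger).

ΔF_A = 5.35 ln(637/296) = 5.35 × 0.76641 = 4.1003 W/m².
ΔF_B = 5.35 ln(685/296) = 5.35 × 0.83906 = 4.4890 W/m².
Difference: 4.1003 − 4.4890 = -0.3887 W/m².
(Equivalently, ΔF_A − ΔF_B = 5.35 ln(637/685) = 5.35 × -0.07265 = -0.3887 W/m².)

ΔF_A − ΔF_B = -0.39 W/m²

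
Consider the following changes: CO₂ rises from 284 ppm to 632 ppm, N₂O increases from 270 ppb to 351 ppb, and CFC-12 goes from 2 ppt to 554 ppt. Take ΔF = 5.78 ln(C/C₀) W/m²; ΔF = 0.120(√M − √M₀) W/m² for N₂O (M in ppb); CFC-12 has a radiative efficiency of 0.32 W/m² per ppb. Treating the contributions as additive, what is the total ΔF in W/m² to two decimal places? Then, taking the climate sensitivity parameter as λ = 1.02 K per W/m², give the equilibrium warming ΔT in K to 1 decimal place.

ΔF = 5.08 W/m²; ΔT = 5.2 K

CO₂: 5.78 × ln(632/284) = 5.78 × ln(2.22535) = 5.78 × 0.79991 = 4.6235 W/m².
N₂O: 0.120 × (√351 − √270) = 0.120 × (18.7350 − 16.4317) = 0.120 × 2.3033 = 0.2764 W/m².
CFC-12: Δ = 554 − 2 = 552 ppt = 0.552 ppb; ΔF = 0.32 × 0.552 = 0.1766 W/m².
Total ΔF = 4.6235 + 0.2764 + 0.1766 = 5.0765 W/m².
ΔT = λ ΔF = 1.02 × 5.08 = 5.1816 K.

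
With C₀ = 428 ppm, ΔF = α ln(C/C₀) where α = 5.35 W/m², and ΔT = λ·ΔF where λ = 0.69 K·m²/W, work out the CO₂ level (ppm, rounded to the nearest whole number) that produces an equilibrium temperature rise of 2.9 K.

C ≈ 939 ppm

Required forcing: ΔF = ΔT/λ = 2.9/0.69 = 4.2029 W/m².
Then ln(C/428) = ΔF/5.35 = 4.2029/5.35 = 0.78559.
So C = 428 × e^0.78559 = 428 × 2.19370 = 938.90 ppm.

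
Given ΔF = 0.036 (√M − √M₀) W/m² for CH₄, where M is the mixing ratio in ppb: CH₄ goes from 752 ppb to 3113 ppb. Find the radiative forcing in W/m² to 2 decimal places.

CH₄: 0.036 × (√3113 − √752) = 0.036 × (55.7943 − 27.4226) = 0.036 × 28.3717 = 1.0214 W/m².

ΔF = 1.02 W/m²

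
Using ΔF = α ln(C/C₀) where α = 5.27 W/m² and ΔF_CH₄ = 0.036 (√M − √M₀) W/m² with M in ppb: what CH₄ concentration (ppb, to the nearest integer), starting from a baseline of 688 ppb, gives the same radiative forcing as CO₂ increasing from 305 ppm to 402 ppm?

CO₂ forcing: 5.27 × ln(402/305) = 5.27 × 0.276140 = 1.45526 W/m².
Set 0.036(√M − √688) = 1.45526: √M = 1.45526/0.036 + √688 = 40.4239 + 26.2298 = 66.6537.
M = (66.6537)² = 4442.72 ppb.

M ≈ 4443 ppb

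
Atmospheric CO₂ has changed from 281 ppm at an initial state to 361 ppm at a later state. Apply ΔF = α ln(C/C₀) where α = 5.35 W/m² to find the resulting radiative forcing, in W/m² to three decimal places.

ΔF = 1.340 W/m²

CO₂: 5.35 × ln(361/281) = 5.35 × ln(1.28470) = 5.35 × 0.25053 = 1.3403 W/m².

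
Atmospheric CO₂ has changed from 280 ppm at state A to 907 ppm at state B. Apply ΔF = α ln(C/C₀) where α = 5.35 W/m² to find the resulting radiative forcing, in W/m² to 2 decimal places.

CO₂: 5.35 × ln(907/280) = 5.35 × ln(3.23929) = 5.35 × 1.17535 = 6.2881 W/m².

ΔF = 6.29 W/m²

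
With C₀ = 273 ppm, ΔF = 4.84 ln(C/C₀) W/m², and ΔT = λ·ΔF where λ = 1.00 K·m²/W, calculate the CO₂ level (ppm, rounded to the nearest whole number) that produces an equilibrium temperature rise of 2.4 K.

C ≈ 448 ppm

Required forcing: ΔF = ΔT/λ = 2.4/1.00 = 2.4000 W/m².
Then ln(C/273) = ΔF/4.84 = 2.4000/4.84 = 0.49587.
So C = 273 × e^0.49587 = 273 × 1.64193 = 448.25 ppm.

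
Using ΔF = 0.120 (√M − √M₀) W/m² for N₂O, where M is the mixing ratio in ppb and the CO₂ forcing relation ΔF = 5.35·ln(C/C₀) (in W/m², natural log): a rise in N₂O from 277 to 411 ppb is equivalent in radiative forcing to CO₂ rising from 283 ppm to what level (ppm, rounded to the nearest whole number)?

N₂O forcing: 0.120 × (√411 − √277) = 0.120 × (20.2731 − 16.6433) = 0.120 × 3.6298 = 0.43558 W/m².
Set 5.35 ln(C/283) = 0.43558: ln(C/283) = 0.43558/5.35 = 0.08142, so C = 283 × e^0.08142 = 283 × 1.08483 = 307.01 ppm.

C ≈ 307 ppm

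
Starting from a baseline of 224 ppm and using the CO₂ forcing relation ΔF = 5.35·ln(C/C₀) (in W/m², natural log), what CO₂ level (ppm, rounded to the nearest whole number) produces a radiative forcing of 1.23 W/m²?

Set 5.35 ln(C/224) = 1.23, so ln(C/224) = 1.23/5.35 = 0.22991.
Then C/224 = e^0.22991 = 1.25849, giving C = 224 × 1.25849 = 281.90 ppm.

C ≈ 282 ppm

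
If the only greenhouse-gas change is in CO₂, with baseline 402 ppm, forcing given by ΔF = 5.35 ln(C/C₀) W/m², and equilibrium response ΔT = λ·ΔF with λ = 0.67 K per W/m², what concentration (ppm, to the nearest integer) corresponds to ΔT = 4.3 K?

Required forcing: ΔF = ΔT/λ = 4.3/0.67 = 6.4179 W/m².
Then ln(C/402) = ΔF/5.35 = 6.4179/5.35 = 1.19961.
So C = 402 × e^1.19961 = 402 × 3.31882 = 1334.17 ppm.

C ≈ 1334 ppm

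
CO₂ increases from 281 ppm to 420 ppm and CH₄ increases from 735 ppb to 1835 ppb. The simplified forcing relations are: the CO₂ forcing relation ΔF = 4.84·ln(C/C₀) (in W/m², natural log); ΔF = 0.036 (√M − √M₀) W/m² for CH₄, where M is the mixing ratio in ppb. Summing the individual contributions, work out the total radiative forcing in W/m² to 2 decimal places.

CO₂: 4.84 × ln(420/281) = 4.84 × ln(1.49466) = 4.84 × 0.40190 = 1.9452 W/m².
CH₄: 0.036 × (√1835 − √735) = 0.036 × (42.8369 − 27.1109) = 0.036 × 15.7260 = 0.5661 W/m².
Total ΔF = 1.9452 + 0.5661 = 2.5113 W/m².

ΔF = 2.51 W/m²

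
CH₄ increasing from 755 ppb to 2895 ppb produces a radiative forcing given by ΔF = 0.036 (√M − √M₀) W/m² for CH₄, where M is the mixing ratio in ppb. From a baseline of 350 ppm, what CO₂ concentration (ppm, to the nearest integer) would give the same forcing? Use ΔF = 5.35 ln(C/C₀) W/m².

CH₄ forcing: 0.036 × (√2895 − √755) = 0.036 × (53.8052 − 27.4773) = 0.036 × 26.3279 = 0.94780 W/m².
Set 5.35 ln(C/350) = 0.94780: ln(C/350) = 0.94780/5.35 = 0.17716, so C = 350 × e^0.17716 = 350 × 1.19382 = 417.84 ppm.

C ≈ 418 ppm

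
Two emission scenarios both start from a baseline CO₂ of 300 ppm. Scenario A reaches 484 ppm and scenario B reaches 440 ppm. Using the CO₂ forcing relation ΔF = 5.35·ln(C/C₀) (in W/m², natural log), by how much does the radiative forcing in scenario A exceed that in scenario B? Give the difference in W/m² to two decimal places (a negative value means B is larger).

ΔF_A − ΔF_B = 0.51 W/m²

ΔF_A = 5.35 ln(484/300) = 5.35 × 0.47830 = 2.5589 W/m².
ΔF_B = 5.35 ln(440/300) = 5.35 × 0.38299 = 2.0490 W/m².
Difference: 2.5589 − 2.0490 = 0.5099 W/m².
(Equivalently, ΔF_A − ΔF_B = 5.35 ln(484/440) = 5.35 × 0.09531 = 0.5099 W/m².)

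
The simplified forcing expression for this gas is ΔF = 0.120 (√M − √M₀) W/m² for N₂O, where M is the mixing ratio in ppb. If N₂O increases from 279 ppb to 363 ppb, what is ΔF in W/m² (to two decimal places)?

ΔF = 0.28 W/m²

N₂O: 0.120 × (√363 − √279) = 0.120 × (19.0526 − 16.7033) = 0.120 × 2.3493 = 0.2819 W/m².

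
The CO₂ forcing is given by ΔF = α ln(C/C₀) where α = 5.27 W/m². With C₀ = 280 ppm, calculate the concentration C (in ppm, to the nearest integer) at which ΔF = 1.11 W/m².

Set 5.27 ln(C/280) = 1.11, so ln(C/280) = 1.11/5.27 = 0.21063.
Then C/280 = e^0.21063 = 1.23446, giving C = 280 × 1.23446 = 345.65 ppm.

C ≈ 346 ppm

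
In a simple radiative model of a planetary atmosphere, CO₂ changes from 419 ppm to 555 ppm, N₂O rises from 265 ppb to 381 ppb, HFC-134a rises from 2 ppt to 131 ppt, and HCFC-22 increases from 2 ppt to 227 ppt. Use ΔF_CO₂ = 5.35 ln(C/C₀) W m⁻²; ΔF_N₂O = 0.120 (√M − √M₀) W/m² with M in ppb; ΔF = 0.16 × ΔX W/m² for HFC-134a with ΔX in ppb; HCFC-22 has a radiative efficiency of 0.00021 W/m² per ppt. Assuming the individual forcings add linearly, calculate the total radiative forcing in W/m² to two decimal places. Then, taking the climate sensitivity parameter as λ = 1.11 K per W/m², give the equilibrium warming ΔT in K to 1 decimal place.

CO₂: 5.35 × ln(555/419) = 5.35 × ln(1.32458) = 5.35 × 0.28110 = 1.5039 W/m².
N₂O: 0.120 × (√381 − √265) = 0.120 × (19.5192 − 16.2788) = 0.120 × 3.2404 = 0.3888 W/m².
HFC-134a: Δ = 131 − 2 = 129 ppt = 0.129 ppb; ΔF = 0.16 × 0.129 = 0.0206 W/m².
HCFC-22: ΔF = 0.00021 × (227 − 2) = 0.00021 × 225 = 0.0473 W/m².
Total ΔF = 1.5039 + 0.3888 + 0.0206 + 0.0473 = 1.9606 W/m².
ΔT = λ ΔF = 1.11 × 1.96 = 2.1756 K.

ΔF = 1.96 W/m²; ΔT = 2.2 K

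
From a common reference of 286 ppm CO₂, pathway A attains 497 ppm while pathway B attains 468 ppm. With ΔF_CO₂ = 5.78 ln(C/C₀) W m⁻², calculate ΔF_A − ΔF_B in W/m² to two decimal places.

ΔF_A = 5.78 ln(497/286) = 5.78 × 0.55260 = 3.1940 W/m².
ΔF_B = 5.78 ln(468/286) = 5.78 × 0.49248 = 2.8465 W/m².
Difference: 3.1940 − 2.8465 = 0.3475 W/m².
(Equivalently, ΔF_A − ΔF_B = 5.78 ln(497/468) = 5.78 × 0.06012 = 0.3475 W/m².)

ΔF_A − ΔF_B = 0.35 W/m²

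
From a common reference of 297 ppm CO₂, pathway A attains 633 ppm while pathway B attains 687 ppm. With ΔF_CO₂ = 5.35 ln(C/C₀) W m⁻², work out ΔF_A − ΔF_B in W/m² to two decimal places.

ΔF_A − ΔF_B = -0.44 W/m²

ΔF_A = 5.35 ln(633/297) = 5.35 × 0.75674 = 4.0486 W/m².
ΔF_B = 5.35 ln(687/297) = 5.35 × 0.83860 = 4.4865 W/m².
Difference: 4.0486 − 4.4865 = -0.4379 W/m².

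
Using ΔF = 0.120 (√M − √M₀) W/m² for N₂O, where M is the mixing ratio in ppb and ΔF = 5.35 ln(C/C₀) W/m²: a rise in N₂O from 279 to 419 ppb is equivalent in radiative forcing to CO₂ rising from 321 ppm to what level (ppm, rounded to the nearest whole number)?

N₂O forcing: 0.120 × (√419 − √279) = 0.120 × (20.4695 − 16.7033) = 0.120 × 3.7662 = 0.45194 W/m².
Set 5.35 ln(C/321) = 0.45194: ln(C/321) = 0.45194/5.35 = 0.08447, so C = 321 × e^0.08447 = 321 × 1.08814 = 349.29 ppm.

C ≈ 349 ppm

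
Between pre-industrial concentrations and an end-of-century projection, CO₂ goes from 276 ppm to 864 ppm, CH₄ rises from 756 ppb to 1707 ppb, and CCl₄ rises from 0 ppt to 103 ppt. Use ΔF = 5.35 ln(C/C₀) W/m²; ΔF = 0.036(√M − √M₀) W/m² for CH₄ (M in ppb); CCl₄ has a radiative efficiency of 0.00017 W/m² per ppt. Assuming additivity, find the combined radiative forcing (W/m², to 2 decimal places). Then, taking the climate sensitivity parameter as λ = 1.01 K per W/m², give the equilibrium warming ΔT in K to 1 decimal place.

ΔF = 6.62 W/m²; ΔT = 6.7 K

CO₂: 5.35 × ln(864/276) = 5.35 × ln(3.13043) = 5.35 × 1.14117 = 6.1053 W/m².
CH₄: 0.036 × (√1707 − √756) = 0.036 × (41.3159 − 27.4955) = 0.036 × 13.8204 = 0.4975 W/m².
CCl₄: ΔF = 0.00017 × (103 − 0) = 0.00017 × 103 = 0.0175 W/m².
Total ΔF = 6.1053 + 0.4975 + 0.0175 = 6.6203 W/m².
ΔT = λ ΔF = 1.01 × 6.62 = 6.6862 K.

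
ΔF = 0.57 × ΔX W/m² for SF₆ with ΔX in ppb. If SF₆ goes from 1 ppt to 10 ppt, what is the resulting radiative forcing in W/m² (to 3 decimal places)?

SF₆: Δ = 10 − 1 = 9 ppt = 0.009 ppb; ΔF = 0.57 × 0.009 = 0.0051 W/m².

ΔF = 0.005 W/m²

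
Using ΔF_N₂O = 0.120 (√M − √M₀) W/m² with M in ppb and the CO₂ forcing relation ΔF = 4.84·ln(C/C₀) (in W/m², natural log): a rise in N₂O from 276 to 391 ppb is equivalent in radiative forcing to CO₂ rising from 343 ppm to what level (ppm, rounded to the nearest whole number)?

C ≈ 371 ppm

N₂O forcing: 0.120 × (√391 − √276) = 0.120 × (19.7737 − 16.6132) = 0.120 × 3.1605 = 0.37926 W/m².
Set 4.84 ln(C/343) = 0.37926: ln(C/343) = 0.37926/4.84 = 0.07836, so C = 343 × e^0.07836 = 343 × 1.08151 = 370.96 ppm.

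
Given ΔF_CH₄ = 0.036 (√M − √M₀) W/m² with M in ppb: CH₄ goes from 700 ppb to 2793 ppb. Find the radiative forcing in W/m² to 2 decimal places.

CH₄: 0.036 × (√2793 − √700) = 0.036 × (52.8488 − 26.4575) = 0.036 × 26.3913 = 0.9501 W/m².

ΔF = 0.95 W/m²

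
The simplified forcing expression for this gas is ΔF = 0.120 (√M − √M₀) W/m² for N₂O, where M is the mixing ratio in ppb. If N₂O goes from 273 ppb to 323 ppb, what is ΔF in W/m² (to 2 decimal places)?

N₂O: 0.120 × (√323 − √273) = 0.120 × (17.9722 − 16.5227) = 0.120 × 1.4495 = 0.1739 W/m².

ΔF = 0.17 W/m²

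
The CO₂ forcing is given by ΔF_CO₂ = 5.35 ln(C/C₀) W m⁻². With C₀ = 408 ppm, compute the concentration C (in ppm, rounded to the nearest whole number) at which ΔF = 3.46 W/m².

Set 5.35 ln(C/408) = 3.46, so ln(C/408) = 3.46/5.35 = 0.64673.
Then C/408 = e^0.64673 = 1.90929, giving C = 408 × 1.90929 = 778.99 ppm.

C ≈ 779 ppm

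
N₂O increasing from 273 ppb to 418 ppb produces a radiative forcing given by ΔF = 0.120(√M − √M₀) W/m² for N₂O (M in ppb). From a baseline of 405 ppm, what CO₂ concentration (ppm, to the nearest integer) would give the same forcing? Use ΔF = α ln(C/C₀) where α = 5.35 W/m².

C ≈ 442 ppm

N₂O forcing: 0.120 × (√418 − √273) = 0.120 × (20.4450 − 16.5227) = 0.120 × 3.9223 = 0.47068 W/m².
Set 5.35 ln(C/405) = 0.47068: ln(C/405) = 0.47068/5.35 = 0.08798, so C = 405 × e^0.08798 = 405 × 1.09197 = 442.25 ppm.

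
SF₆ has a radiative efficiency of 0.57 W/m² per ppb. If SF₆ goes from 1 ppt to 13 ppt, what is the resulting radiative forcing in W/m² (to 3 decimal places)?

ΔF = 0.007 W/m²

SF₆: Δ = 13 − 1 = 12 ppt = 0.012 ppb; ΔF = 0.57 × 0.012 = 0.0068 W/m².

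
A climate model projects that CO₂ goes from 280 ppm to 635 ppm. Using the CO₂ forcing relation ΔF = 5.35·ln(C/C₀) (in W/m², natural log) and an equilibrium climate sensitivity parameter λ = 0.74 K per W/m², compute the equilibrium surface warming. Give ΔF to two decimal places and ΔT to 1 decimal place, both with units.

ΔF = 4.38 W/m²; ΔT = 3.2 K

CO₂: 5.35 × ln(635/280) = 5.35 × ln(2.26786) = 5.35 × 0.81884 = 4.3808 W/m².
ΔT = λ ΔF = 0.74 × 4.38 = 3.2412 K.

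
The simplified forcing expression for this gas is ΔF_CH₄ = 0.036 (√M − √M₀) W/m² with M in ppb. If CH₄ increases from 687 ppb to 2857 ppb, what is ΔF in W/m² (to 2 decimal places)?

CH₄: 0.036 × (√2857 − √687) = 0.036 × (53.4509 − 26.2107) = 0.036 × 27.2402 = 0.9806 W/m².

ΔF = 0.98 W/m²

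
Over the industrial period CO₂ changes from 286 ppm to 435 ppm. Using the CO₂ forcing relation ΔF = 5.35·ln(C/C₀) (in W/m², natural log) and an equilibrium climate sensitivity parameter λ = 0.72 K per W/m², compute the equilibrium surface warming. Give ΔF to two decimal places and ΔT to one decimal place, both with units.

ΔF = 2.24 W/m²; ΔT = 1.6 K

CO₂: 5.35 × ln(435/286) = 5.35 × ln(1.52098) = 5.35 × 0.41935 = 2.2435 W/m².
ΔT = λ ΔF = 0.72 × 2.24 = 1.6128 K.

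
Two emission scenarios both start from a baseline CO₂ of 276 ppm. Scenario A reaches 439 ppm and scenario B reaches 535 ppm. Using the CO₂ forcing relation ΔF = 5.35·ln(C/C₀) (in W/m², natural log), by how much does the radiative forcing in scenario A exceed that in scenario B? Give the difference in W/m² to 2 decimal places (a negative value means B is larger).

ΔF_A − ΔF_B = -1.06 W/m²

ΔF_A = 5.35 ln(439/276) = 5.35 × 0.46410 = 2.4829 W/m².
ΔF_B = 5.35 ln(535/276) = 5.35 × 0.66187 = 3.5410 W/m².
Difference: 2.4829 − 3.5410 = -1.0581 W/m².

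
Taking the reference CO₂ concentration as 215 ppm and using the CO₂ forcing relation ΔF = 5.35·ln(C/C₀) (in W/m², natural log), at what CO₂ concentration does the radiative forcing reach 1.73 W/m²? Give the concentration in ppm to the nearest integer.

C ≈ 297 ppm

Set 5.35 ln(C/215) = 1.73, so ln(C/215) = 1.73/5.35 = 0.32336.
Then C/215 = e^0.32336 = 1.38176, giving C = 215 × 1.38176 = 297.08 ppm.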